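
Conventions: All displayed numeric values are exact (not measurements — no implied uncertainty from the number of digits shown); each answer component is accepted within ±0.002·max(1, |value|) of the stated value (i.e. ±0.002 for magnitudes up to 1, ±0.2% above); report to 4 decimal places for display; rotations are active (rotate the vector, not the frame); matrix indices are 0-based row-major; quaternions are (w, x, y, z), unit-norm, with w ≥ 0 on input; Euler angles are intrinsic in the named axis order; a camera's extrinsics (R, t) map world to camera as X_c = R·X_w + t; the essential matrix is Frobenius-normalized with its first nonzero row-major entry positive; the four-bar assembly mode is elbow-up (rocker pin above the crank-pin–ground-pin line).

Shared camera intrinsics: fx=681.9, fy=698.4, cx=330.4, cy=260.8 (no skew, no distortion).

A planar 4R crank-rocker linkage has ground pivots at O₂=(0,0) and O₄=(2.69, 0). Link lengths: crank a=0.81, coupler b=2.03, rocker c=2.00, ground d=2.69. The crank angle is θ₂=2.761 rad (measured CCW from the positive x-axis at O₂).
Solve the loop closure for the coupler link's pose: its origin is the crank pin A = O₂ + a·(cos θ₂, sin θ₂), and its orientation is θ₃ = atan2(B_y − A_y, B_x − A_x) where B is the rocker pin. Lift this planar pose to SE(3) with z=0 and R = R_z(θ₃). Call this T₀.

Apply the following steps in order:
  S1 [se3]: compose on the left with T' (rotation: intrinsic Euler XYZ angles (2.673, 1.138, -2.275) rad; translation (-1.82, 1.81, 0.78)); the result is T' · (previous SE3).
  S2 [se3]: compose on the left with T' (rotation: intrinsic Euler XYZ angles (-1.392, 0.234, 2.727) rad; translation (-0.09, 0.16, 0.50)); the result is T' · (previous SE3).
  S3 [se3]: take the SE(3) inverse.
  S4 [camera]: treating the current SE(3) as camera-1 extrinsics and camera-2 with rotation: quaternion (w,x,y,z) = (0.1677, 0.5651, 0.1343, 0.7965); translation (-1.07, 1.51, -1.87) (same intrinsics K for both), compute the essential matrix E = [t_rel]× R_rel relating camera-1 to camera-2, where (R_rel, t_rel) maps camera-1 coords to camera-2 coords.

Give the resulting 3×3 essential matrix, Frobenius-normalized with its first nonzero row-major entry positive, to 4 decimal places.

source (fourbar_fk): coupler pose = R=[0.9009 -0.4341 0.0000; 0.4341 0.9009 0.0000; 0.0000 0.0000 1.0000], t=(-0.7520, 0.3009, 0.0000)
after S1 (compose_se3): R=[-0.1059 0.4058 0.9078; 0.7598 0.6219 -0.1894; -0.6414 0.6697 -0.3742], t=(-1.5196, 1.7661, 1.5310)
after S2 (compose_se3): R=[-0.3522 -0.4497 -0.8208; -0.6976 0.7108 -0.0902; 0.6240 0.5408 -0.5641], t=(0.9259, 1.0741, 2.9299)
after S3 (invert_se3): R=[-0.3522 -0.6976 0.6240; -0.4497 0.7108 0.5408; -0.8208 -0.0902 -0.5641], t=(-0.7528, -1.9316, 2.5095)
after S4 (essential): [0.2266 -0.1407 0.3542; -0.3112 -0.0313 -0.4720; 0.0536 0.6918 0.0365]

matrix = [0.2266 -0.1407 0.3542; -0.3112 -0.0313 -0.4720; 0.0536 0.6918 0.0365]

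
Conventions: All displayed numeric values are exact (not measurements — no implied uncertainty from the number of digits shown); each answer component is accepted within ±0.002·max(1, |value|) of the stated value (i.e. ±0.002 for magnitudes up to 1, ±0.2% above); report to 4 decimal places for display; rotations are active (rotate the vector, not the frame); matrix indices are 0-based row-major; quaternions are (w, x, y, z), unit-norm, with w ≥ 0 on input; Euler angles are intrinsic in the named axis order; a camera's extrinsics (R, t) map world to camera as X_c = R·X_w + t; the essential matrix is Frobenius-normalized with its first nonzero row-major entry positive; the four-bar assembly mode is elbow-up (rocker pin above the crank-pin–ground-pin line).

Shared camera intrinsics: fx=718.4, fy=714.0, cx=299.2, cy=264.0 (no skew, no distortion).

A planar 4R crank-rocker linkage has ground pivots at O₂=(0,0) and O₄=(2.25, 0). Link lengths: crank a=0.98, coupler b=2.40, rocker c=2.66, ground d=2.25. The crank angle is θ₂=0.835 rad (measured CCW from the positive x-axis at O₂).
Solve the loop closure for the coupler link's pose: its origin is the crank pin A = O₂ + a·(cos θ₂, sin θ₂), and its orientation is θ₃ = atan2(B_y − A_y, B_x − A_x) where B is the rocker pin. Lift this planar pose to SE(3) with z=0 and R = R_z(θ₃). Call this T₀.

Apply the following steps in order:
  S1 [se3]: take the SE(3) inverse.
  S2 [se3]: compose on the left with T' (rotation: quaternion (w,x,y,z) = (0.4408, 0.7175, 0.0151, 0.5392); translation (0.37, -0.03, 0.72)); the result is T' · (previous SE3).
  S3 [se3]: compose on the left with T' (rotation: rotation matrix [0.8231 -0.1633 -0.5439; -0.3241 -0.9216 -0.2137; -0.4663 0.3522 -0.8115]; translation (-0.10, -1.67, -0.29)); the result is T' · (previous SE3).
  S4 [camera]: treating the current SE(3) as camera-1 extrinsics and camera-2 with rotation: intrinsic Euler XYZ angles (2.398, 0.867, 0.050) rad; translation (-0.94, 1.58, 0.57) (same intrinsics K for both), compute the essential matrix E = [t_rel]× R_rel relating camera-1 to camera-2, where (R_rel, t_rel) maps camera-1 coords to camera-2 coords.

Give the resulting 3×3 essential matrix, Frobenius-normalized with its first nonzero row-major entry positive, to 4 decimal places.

source (fourbar_fk): coupler pose = R=[0.5953 -0.8035 0.0000; 0.8035 0.5953 0.0000; 0.0000 0.0000 1.0000], t=(0.6578, 0.7265, 0.0000)
after S1 (invert_se3): R=[0.5953 0.8035 0.0000; -0.8035 0.5953 -0.0000; 0.0000 0.0000 1.0000], t=(-0.9753, 0.0961, 0.0000)
after S2 (compose_se3): R=[0.6134 0.0659 0.7870; 0.7868 0.0357 -0.6162; -0.0687 0.9972 -0.0300], t=(-0.0814, -0.5734, 0.0408)
after S3 (compose_se3): R=[0.4138 -0.4939 0.7647; -0.9092 -0.2674 0.3192; 0.0468 -0.8274 -0.5597], t=(-0.0955, -1.1239, -0.4871)
after S4 (essential): [0.1834 0.5128 -0.0357; 0.3521 0.3292 0.0426; 0.5542 -0.3401 0.2127]

matrix = [0.1834 0.5128 -0.0357; 0.3521 0.3292 0.0426; 0.5542 -0.3401 0.2127]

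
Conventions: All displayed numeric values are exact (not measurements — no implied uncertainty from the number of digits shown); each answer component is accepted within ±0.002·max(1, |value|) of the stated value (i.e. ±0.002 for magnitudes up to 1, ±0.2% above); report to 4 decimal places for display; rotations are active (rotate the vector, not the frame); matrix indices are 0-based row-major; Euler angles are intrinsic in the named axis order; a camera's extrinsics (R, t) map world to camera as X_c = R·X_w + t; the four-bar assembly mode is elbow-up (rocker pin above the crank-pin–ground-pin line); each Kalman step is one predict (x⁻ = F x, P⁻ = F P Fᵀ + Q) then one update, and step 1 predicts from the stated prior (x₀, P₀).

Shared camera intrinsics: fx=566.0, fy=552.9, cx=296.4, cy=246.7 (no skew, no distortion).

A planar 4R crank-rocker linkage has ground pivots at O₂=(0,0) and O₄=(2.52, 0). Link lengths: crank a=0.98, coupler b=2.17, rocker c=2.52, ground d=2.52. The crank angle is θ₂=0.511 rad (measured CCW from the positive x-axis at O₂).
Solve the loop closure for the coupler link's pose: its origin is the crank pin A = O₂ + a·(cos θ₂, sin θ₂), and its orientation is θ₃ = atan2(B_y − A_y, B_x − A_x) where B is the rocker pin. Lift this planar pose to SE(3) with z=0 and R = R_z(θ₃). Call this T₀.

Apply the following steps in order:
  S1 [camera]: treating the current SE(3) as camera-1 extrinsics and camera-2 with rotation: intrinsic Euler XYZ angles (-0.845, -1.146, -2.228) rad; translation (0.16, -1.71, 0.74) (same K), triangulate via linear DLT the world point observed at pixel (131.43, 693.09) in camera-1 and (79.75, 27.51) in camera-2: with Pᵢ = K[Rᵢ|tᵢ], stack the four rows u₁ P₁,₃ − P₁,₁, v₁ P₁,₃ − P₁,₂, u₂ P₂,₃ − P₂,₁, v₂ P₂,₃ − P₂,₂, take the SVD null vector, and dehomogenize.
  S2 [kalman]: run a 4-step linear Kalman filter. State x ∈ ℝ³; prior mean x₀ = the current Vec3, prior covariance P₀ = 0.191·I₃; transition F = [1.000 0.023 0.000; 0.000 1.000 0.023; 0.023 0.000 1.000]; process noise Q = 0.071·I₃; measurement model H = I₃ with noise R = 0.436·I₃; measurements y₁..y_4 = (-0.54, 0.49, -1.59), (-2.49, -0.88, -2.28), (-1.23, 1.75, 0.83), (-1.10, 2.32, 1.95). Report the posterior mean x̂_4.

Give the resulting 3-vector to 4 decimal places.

result = (-0.9727, 1.4117, 0.6483)

source (fourbar_fk): coupler pose = R=[0.4459 -0.8951 0.0000; 0.8951 0.4459 0.0000; 0.0000 0.0000 1.0000], t=(0.8548, 0.4793, 0.0000)
after S1 (triangulate): (0.3694, 1.7872, 1.9903)
after S2 (kf_track): (-0.9727, 1.4117, 0.6483)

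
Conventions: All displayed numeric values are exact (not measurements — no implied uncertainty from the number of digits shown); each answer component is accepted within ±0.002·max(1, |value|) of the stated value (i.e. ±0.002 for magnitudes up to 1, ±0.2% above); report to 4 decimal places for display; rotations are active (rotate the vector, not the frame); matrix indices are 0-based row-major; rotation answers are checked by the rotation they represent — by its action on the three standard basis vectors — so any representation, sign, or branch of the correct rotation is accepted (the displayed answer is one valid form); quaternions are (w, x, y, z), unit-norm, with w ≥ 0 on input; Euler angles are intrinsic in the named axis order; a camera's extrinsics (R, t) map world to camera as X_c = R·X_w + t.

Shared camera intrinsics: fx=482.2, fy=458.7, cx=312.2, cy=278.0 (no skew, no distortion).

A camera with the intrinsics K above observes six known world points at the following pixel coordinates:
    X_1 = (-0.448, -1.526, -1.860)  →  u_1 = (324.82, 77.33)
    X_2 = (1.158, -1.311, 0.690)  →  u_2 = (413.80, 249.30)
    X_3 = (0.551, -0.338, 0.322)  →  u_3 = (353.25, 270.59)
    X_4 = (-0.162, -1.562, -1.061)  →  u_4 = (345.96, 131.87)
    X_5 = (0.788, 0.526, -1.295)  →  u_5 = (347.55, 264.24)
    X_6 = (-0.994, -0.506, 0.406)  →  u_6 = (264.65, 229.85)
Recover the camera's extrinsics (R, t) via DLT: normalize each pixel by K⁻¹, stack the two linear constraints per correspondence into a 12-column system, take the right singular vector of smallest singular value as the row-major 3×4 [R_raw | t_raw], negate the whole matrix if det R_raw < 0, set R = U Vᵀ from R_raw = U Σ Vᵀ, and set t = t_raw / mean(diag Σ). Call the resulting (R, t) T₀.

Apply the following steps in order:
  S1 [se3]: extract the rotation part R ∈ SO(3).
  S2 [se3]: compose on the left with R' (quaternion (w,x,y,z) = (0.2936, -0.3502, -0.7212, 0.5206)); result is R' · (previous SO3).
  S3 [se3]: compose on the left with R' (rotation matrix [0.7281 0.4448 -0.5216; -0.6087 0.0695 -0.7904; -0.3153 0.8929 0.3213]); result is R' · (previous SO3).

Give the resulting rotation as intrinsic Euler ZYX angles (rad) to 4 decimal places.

rotation (euler_zyx) = (0.8563, -1.0047, -2.2801)

source (pnp_recover): camera pose = R=[0.8966 -0.4420 0.0288; 0.3705 0.7839 0.4982; -0.2427 -0.4360 0.8666], t=(-0.0701, -0.2099, 6.5468)
after S1 (rot_of_se3): [0.8966 -0.4420 0.0288; 0.3705 0.7839 0.4982; -0.2427 -0.4360 0.8666]
after S2 (compose_so3): [-0.2569 0.7573 -0.6004; 0.9381 0.0461 -0.3433; -0.2323 -0.6514 -0.7223]
after S3 (compose_so3): [0.3514 0.9117 -0.2131; 0.4052 0.0571 0.9125; 0.8440 -0.4070 -0.3493]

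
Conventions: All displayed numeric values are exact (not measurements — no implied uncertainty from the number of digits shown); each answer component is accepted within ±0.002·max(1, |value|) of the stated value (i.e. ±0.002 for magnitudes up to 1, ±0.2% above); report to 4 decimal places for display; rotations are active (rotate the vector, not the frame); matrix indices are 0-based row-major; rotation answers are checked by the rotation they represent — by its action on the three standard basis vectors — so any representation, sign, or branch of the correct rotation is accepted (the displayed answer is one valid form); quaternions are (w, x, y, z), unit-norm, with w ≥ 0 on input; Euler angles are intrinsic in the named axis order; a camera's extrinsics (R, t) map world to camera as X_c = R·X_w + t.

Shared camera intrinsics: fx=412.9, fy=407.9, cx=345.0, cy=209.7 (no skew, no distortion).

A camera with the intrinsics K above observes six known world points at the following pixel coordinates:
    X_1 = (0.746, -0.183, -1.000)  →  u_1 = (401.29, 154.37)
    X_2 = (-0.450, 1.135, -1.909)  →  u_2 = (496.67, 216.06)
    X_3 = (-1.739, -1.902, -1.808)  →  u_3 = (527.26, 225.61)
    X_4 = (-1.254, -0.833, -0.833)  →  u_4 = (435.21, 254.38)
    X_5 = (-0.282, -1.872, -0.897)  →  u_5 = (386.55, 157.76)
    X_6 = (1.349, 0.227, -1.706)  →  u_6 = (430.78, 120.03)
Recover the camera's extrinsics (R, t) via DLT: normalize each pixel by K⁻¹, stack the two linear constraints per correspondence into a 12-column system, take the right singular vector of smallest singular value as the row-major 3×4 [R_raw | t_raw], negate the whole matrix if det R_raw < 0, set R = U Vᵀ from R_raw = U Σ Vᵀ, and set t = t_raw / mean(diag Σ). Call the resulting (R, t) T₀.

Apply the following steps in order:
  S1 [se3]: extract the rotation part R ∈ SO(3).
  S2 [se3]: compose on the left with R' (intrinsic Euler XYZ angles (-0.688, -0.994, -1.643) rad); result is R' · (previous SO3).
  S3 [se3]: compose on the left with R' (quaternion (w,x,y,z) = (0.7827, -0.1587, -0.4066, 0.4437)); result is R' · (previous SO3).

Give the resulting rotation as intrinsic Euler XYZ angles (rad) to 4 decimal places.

source (pnp_recover): camera pose = R=[-0.3147 0.3946 -0.8633; -0.8178 0.3490 0.4576; 0.4819 0.8500 0.2128], t=(0.3599, 0.2199, 6.7295)
after S1 (rot_of_se3): [-0.3147 0.3946 -0.8633; -0.8178 0.3490 0.4576; 0.4819 0.8500 0.2128]
after S2 (compose_so3): [-0.8363 -0.5382 0.1045; 0.0329 0.1410 0.9895; -0.5472 0.8309 -0.1003]
after S3 (compose_so3): [0.1763 -0.8740 -0.4528; -0.6091 -0.4583 0.6473; -0.7733 0.1617 -0.6131]

rotation (euler_xyz) = (-2.3290, -0.4699, 1.3717)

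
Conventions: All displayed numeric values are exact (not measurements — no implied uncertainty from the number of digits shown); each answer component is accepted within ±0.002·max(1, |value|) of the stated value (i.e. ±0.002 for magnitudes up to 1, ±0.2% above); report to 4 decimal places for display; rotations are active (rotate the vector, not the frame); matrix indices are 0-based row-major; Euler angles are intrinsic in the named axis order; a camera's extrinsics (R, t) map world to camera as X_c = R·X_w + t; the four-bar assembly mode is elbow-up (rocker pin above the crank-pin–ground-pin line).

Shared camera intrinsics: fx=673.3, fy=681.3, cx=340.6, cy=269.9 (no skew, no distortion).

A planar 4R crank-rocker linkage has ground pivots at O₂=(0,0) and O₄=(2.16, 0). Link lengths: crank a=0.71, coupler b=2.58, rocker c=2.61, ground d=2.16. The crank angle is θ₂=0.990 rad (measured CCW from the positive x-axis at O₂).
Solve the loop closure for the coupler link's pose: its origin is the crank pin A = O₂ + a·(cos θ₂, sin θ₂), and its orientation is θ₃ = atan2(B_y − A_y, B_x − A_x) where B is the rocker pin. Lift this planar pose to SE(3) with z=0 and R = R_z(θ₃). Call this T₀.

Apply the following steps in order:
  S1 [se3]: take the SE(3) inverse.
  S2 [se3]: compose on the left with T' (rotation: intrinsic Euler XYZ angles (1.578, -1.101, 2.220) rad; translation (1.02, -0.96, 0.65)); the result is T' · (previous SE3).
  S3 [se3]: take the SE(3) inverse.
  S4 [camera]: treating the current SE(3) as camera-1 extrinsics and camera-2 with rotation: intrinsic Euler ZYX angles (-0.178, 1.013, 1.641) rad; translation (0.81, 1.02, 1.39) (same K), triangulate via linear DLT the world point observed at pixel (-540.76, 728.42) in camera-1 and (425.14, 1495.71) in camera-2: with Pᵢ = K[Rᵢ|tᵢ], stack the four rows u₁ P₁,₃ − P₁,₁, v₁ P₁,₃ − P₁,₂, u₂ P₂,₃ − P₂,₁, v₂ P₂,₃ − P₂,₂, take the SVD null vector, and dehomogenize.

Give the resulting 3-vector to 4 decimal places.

source (fourbar_fk): coupler pose = R=[0.6261 -0.7798 0.0000; 0.7798 0.6261 0.0000; 0.0000 0.0000 1.0000], t=(0.3896, 0.5936, 0.0000)
after S1 (invert_se3): R=[0.6261 0.7798 0.0000; -0.7798 0.6261 -0.0000; 0.0000 0.0000 1.0000], t=(-0.7068, -0.0678, 0.0000)
after S2 (compose_se3): R=[0.1098 -0.4392 -0.8917; -0.2233 0.8632 -0.4527; 0.9685 0.2489 -0.0033], t=(1.2379, -1.3854, 0.1250)
after S3 (invert_se3): R=[0.1098 -0.2233 0.9685; -0.4392 0.8632 0.2489; -0.8917 -0.4527 -0.0033], t=(-0.5664, 1.7085, 0.4770)
after S4 (triangulate): (-0.4718, -0.8451, -1.2926)

result = (-0.4718, -0.8451, -1.2926)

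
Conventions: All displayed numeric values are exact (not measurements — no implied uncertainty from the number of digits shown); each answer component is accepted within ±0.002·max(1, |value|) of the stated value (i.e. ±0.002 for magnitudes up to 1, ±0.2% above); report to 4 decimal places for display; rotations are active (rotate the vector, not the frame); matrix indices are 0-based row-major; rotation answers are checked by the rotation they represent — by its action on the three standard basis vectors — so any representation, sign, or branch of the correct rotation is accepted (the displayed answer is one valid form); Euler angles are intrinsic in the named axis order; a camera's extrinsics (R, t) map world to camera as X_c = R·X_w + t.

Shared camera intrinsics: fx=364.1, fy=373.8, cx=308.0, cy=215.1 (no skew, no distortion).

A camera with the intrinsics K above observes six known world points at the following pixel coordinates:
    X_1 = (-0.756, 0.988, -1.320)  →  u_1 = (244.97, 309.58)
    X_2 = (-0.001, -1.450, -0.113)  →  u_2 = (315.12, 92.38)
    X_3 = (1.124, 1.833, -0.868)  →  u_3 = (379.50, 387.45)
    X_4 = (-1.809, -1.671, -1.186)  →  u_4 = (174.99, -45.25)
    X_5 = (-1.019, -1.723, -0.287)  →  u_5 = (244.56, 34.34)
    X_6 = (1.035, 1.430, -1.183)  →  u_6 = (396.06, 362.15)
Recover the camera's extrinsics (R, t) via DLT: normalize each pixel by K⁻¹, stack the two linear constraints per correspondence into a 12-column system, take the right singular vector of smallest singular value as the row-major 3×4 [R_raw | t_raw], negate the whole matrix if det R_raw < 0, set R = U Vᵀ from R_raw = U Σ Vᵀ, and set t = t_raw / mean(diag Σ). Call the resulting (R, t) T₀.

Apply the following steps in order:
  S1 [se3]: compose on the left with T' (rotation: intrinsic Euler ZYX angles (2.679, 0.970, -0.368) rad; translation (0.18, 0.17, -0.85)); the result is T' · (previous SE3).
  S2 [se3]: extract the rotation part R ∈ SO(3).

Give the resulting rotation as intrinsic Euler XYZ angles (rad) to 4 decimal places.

source (pnp_recover): camera pose = R=[0.8987 -0.1763 -0.4017; 0.1812 0.9831 -0.0260; 0.3994 -0.0494 0.9154], t=(-0.2100, -0.0901, 4.6398)
after S1 (compose_se3): R=[-0.8212 -0.0171 -0.5704; 0.0600 -0.9966 -0.0564; -0.5675 -0.0806 0.8194], t=(-3.6408, 0.3041, 1.7888)
after S2 (rot_of_se3): [-0.8212 -0.0171 -0.5704; 0.0600 -0.9966 -0.0564; -0.5675 -0.0806 0.8194]

rotation (euler_xyz) = (0.0688, -0.6070, 3.1207)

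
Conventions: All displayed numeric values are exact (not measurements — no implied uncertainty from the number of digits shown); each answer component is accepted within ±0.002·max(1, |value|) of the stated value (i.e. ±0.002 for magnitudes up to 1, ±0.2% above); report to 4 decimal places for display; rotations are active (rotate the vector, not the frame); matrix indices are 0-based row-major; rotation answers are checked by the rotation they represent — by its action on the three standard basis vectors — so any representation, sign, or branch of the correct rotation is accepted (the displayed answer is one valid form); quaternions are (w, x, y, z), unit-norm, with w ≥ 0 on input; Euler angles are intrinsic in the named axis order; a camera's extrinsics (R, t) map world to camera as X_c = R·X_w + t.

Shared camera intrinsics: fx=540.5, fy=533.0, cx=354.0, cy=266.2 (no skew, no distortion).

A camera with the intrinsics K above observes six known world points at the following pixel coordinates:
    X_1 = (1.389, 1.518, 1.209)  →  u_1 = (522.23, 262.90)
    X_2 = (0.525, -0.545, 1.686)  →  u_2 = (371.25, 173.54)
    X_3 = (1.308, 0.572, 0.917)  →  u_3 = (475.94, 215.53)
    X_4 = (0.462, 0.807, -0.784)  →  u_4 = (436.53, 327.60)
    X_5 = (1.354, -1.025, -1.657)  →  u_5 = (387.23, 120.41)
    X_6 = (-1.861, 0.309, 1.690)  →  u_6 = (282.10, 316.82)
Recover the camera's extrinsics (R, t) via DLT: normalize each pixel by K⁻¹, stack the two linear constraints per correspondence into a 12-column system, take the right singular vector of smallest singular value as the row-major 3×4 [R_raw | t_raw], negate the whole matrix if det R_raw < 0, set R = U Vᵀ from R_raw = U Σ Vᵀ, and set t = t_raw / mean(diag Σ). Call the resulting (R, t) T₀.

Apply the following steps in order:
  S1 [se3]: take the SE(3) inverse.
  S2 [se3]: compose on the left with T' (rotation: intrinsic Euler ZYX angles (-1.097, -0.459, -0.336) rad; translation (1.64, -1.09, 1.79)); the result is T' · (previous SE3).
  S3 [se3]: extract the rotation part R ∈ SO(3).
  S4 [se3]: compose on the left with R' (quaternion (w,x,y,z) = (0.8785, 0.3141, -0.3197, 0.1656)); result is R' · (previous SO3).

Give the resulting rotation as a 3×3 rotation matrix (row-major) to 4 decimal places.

source (pnp_recover): camera pose = R=[0.7696 0.6305 0.1004; -0.5751 0.7529 -0.3199; -0.2773 0.1884 0.9421], t=(0.0000, -0.0000, 5.8600)
after S1 (invert_se3): R=[0.7696 -0.5751 -0.2773; 0.6305 0.7529 0.1884; 0.1004 -0.3199 0.9421], t=(1.6249, -1.1043, -5.5208)
after S2 (compose_se3): R=[0.8968 0.4147 0.1541; -0.3719 0.5181 0.7703; 0.2396 -0.7481 0.6188], t=(0.7372, -5.6037, -1.8363)
after S3 (rot_of_se3): [0.8968 0.4147 0.1541; -0.3719 0.5181 0.7703; 0.2396 -0.7481 0.6188]
after S4 (compose_so3): [0.7376 0.3948 -0.5479; -0.3549 0.9169 0.1829; 0.5745 0.0595 0.8163]

rotation (matrix) = ((0.7376, 0.3948, -0.5479), (-0.3549, 0.9169, 0.1829), (0.5745, 0.0595, 0.8163))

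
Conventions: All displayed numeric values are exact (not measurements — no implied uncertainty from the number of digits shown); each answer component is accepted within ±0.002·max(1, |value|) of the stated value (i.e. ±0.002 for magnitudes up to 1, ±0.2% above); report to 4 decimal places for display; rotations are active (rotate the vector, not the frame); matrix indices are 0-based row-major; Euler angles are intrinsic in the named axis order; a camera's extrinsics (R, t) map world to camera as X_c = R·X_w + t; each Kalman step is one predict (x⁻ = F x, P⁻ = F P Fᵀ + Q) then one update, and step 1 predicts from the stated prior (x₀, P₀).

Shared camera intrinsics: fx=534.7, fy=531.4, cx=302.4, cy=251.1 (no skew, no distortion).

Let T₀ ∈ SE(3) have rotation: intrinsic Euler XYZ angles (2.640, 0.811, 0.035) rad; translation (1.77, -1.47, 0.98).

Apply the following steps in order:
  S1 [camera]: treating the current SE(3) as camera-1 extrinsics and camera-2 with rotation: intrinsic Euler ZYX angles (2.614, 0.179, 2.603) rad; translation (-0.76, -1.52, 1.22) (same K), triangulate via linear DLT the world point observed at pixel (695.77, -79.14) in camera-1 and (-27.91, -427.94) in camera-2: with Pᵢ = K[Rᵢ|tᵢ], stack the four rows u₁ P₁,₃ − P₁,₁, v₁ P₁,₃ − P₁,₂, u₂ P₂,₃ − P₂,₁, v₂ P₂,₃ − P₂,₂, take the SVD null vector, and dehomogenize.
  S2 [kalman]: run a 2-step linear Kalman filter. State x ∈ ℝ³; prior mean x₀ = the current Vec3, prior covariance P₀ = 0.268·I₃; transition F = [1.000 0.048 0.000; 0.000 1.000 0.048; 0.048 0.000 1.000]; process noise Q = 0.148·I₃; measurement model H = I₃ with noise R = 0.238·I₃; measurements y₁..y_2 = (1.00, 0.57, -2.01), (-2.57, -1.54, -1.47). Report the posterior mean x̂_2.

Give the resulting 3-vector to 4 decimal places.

result = (-1.1950, -0.8406, -1.5656)

after S1 (triangulate): (-0.2087, -0.4919, -1.0119)
after S2 (kf_track): (-1.1950, -0.8406, -1.5656)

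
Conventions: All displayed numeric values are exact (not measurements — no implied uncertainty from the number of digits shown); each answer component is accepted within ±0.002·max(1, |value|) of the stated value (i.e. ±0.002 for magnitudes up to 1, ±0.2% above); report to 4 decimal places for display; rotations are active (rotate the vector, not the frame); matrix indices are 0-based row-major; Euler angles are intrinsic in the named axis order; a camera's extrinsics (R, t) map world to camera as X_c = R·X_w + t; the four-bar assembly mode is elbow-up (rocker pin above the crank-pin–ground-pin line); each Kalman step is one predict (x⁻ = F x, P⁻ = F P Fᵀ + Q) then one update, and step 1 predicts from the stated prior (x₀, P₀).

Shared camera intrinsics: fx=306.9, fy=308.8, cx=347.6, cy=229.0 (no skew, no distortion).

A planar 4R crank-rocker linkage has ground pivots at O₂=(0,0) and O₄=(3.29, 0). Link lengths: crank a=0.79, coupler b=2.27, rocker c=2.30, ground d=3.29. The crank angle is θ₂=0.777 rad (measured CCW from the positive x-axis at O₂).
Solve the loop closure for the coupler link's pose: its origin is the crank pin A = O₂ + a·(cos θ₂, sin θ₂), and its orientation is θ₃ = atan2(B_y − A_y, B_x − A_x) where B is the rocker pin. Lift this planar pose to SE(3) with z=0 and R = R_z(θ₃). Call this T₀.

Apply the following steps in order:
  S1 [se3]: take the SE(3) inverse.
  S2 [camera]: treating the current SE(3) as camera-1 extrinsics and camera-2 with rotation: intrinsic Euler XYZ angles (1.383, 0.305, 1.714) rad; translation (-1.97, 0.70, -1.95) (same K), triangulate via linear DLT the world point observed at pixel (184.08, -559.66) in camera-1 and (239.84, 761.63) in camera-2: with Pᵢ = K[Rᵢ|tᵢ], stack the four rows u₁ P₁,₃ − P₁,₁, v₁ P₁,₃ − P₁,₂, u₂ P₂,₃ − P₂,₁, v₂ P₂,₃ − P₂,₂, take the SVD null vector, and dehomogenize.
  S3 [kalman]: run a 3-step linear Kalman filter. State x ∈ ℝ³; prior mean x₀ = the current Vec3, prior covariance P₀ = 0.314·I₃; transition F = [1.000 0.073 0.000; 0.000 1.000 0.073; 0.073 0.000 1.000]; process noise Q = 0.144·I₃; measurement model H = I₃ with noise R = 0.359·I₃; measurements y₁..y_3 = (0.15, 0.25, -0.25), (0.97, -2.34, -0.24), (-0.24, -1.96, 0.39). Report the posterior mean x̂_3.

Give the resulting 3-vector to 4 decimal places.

result = (0.2865, -1.7222, 0.2503)

source (fourbar_fk): coupler pose = R=[0.7489 -0.6627 0.0000; 0.6627 0.7489 0.0000; 0.0000 0.0000 1.0000], t=(0.5633, 0.5539, 0.0000)
after S1 (invert_se3): R=[0.7489 0.6627 0.0000; -0.6627 0.7489 0.0000; 0.0000 0.0000 1.0000], t=(-0.7889, -0.0416, 0.0000)
after S2 (triangulate): (1.9653, -1.9022, 1.0840)
after S3 (kf_track): (0.2865, -1.7222, 0.2503)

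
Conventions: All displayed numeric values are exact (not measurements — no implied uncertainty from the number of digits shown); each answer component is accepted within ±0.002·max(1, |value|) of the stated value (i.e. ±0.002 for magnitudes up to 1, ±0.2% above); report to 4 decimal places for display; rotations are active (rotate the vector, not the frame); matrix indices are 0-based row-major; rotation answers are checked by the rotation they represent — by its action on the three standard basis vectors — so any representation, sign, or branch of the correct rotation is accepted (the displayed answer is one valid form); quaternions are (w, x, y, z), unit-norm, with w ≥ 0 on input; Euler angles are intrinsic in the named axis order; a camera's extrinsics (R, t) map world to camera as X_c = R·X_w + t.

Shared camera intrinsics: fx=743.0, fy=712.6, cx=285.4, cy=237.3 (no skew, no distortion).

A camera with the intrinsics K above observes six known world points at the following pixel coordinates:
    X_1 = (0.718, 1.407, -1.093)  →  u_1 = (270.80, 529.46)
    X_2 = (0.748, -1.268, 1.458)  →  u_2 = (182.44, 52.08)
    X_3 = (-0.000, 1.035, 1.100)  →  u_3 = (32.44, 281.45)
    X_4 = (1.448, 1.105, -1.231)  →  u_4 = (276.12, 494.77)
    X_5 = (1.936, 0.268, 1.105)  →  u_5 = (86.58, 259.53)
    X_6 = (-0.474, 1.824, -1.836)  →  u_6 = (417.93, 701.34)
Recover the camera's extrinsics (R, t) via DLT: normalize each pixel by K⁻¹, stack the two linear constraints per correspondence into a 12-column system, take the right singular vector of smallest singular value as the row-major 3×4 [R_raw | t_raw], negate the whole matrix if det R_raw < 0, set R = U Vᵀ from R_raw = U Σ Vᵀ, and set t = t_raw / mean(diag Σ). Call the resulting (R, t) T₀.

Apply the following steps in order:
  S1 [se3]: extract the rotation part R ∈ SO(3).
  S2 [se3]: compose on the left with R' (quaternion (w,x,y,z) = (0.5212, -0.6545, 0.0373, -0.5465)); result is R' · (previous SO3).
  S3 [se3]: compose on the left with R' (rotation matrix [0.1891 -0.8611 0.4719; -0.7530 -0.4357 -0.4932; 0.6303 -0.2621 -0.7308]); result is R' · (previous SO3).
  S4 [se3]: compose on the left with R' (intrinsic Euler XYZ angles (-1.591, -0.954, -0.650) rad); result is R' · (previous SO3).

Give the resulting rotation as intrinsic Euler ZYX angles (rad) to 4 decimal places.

source (pnp_recover): camera pose = R=[-0.3250 -0.5036 -0.8005; 0.2701 0.7617 -0.5889; 0.9063 -0.4076 -0.1116], t=(-0.0301, 0.1197, 4.7506)
after S1 (rot_of_se3): [-0.3250 -0.5036 -0.8005; 0.2701 0.7617 -0.5889; 0.9063 -0.4076 -0.1116]
after S2 (compose_so3): [0.6942 -0.1121 -0.7110; 0.6598 -0.2958 0.6908; -0.2877 -0.9487 -0.1314]
after S3 (compose_so3): [-0.5726 -0.2142 -0.7913; -0.6683 0.6811 0.2992; 0.4749 0.7001 -0.5332]
after S4 (compose_so3): [-0.8850 -0.4313 0.1753; -0.4232 0.5884 -0.6889; 0.1940 -0.6839 -0.7033]

rotation (euler_zyx) = (-2.6955, -0.1953, -2.3702)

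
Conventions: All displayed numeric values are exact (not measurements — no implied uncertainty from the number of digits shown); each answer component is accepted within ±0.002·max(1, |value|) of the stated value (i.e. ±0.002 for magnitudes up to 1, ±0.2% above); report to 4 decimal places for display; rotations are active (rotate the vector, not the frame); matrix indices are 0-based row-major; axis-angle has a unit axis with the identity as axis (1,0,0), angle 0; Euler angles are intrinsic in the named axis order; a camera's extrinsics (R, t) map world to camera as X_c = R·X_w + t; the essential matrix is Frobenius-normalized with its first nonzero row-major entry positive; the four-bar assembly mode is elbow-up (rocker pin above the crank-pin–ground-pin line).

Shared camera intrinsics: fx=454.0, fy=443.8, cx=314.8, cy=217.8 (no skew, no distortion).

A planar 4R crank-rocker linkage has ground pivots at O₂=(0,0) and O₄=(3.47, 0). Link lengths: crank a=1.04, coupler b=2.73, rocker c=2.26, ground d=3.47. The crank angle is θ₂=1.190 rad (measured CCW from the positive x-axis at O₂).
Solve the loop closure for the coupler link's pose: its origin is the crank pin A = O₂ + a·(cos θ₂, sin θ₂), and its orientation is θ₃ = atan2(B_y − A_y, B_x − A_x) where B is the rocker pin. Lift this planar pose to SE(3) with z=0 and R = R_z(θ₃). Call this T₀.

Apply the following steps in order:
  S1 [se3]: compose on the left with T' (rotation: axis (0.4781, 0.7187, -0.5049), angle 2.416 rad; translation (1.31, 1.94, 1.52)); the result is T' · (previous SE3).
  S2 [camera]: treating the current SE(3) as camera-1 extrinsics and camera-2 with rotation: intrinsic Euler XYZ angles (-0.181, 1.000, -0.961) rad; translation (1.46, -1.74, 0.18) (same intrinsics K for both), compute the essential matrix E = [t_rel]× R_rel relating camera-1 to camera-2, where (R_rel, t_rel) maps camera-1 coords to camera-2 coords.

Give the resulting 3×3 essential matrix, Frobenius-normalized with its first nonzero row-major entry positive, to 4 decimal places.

matrix = [0.1239 0.4047 -0.4371; 0.5287 -0.1090 -0.2604; 0.3211 -0.3898 0.1248]

source (fourbar_fk): coupler pose = R=[0.8975 -0.4410 0.0000; 0.4410 0.8975 0.0000; 0.0000 0.0000 1.0000], t=(0.3865, 0.9655, 0.0000)
after S1 (compose_se3): R=[0.0998 0.9935 0.0549; 0.3067 0.0218 -0.9516; -0.9466 0.1118 -0.3025], t=(2.0787, 2.1921, 0.8664)
after S2 (essential): [0.1239 0.4047 -0.4371; 0.5287 -0.1090 -0.2604; 0.3211 -0.3898 0.1248]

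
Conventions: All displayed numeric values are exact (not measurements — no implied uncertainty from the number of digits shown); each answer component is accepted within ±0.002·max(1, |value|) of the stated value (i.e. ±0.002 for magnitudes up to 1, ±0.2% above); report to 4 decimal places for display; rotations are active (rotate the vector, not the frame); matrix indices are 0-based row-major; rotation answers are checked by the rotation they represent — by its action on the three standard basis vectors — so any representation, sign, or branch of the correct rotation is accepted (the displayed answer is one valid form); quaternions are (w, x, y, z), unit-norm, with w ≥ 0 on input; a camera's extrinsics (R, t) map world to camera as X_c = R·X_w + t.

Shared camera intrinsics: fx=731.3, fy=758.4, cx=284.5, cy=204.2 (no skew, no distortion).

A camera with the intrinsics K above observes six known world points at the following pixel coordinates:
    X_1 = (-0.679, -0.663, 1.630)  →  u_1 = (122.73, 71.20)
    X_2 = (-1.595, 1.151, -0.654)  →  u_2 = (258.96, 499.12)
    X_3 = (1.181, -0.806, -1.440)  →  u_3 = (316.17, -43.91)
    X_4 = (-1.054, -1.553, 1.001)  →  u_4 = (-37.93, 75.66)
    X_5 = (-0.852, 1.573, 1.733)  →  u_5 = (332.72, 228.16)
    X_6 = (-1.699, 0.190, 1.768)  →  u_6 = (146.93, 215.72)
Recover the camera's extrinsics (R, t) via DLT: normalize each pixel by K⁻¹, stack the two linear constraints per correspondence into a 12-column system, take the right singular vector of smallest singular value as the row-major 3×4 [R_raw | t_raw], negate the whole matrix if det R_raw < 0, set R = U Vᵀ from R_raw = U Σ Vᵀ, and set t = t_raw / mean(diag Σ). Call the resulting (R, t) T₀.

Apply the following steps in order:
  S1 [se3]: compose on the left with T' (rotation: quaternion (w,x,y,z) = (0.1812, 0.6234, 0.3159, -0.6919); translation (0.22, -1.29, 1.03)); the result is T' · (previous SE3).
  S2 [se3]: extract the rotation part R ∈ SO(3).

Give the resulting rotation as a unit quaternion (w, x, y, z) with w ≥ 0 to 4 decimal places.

source (pnp_recover): camera pose = R=[0.6176 0.7819 -0.0851; -0.6931 0.4899 -0.5289; -0.3718 0.3856 0.8444], t=(-0.1300, -0.2400, 4.0801)
after S1 (compose_se3): R=[-0.2655 -0.0955 -0.9594; 0.8442 -0.5037 -0.1835; -0.4657 -0.8586 0.2144], t=(-2.9670, -3.8376, 1.3021)
after S2 (rot_of_se3): [-0.2655 -0.0955 -0.9594; 0.8442 -0.5037 -0.1835; -0.4657 -0.8586 0.2144]

rotation (quat) = (0.3336, -0.5059, -0.3700, 0.7042)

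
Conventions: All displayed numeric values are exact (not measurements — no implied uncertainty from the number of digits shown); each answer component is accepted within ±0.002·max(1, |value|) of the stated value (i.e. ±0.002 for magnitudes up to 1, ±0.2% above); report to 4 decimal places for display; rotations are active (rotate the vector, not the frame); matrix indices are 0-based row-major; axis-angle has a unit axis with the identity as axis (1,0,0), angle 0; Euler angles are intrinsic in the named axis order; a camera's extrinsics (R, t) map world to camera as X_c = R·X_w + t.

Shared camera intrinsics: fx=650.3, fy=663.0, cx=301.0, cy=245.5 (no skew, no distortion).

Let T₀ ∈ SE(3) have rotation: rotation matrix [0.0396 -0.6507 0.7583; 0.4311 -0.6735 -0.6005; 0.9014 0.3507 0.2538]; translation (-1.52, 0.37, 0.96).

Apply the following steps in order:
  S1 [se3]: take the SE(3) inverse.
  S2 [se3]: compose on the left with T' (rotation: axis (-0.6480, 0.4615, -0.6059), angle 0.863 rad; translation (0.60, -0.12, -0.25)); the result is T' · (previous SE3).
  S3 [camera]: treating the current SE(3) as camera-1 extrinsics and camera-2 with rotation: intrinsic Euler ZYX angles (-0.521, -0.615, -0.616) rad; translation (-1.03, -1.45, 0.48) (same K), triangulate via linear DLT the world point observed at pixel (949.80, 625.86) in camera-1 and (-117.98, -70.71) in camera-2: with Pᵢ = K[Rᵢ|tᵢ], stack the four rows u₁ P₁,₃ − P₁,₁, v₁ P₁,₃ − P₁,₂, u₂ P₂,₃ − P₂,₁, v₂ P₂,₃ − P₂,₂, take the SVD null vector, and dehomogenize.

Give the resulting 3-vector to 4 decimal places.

result = (0.7447, -1.5748, 1.7257)

after S1 (invert_se3): R=[0.0396 0.4311 0.9014; -0.6507 -0.6735 0.3507; 0.7583 -0.6005 0.2538], t=(-0.9646, -1.0765, 1.1311)
after S2 (compose_se3): R=[0.1702 -0.1890 0.9671; -0.1948 -0.9685 -0.1550; 0.9660 -0.1620 -0.2016], t=(0.0001, 0.0911, 1.4718)
after S3 (triangulate): (0.7447, -1.5748, 1.7257)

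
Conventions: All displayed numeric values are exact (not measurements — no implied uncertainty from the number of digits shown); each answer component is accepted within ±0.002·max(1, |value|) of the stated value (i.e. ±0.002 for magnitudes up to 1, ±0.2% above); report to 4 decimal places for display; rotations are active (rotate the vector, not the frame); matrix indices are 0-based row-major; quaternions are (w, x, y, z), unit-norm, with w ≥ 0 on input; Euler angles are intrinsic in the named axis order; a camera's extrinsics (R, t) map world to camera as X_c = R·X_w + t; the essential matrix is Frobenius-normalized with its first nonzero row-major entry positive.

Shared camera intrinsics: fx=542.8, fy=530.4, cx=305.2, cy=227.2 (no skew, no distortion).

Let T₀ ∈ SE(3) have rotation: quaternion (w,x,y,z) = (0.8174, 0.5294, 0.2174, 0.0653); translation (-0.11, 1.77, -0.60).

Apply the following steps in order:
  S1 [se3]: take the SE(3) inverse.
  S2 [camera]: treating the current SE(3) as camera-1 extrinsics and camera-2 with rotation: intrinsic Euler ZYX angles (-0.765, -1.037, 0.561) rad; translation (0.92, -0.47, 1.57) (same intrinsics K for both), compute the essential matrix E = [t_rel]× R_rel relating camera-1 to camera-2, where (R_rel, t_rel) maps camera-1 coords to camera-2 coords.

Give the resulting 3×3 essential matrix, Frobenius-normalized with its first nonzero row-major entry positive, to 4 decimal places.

after S1 (invert_se3): R=[0.8969 0.3370 -0.2863; 0.1234 0.4309 0.8939; 0.4246 -0.8371 0.3449], t=(-0.6695, -0.2128, 1.7354)
after S2 (essential): [0.2317 -0.0244 0.4668; -0.0624 -0.5691 -0.2961; -0.2134 0.4090 -0.3156]

matrix = [0.2317 -0.0244 0.4668; -0.0624 -0.5691 -0.2961; -0.2134 0.4090 -0.3156]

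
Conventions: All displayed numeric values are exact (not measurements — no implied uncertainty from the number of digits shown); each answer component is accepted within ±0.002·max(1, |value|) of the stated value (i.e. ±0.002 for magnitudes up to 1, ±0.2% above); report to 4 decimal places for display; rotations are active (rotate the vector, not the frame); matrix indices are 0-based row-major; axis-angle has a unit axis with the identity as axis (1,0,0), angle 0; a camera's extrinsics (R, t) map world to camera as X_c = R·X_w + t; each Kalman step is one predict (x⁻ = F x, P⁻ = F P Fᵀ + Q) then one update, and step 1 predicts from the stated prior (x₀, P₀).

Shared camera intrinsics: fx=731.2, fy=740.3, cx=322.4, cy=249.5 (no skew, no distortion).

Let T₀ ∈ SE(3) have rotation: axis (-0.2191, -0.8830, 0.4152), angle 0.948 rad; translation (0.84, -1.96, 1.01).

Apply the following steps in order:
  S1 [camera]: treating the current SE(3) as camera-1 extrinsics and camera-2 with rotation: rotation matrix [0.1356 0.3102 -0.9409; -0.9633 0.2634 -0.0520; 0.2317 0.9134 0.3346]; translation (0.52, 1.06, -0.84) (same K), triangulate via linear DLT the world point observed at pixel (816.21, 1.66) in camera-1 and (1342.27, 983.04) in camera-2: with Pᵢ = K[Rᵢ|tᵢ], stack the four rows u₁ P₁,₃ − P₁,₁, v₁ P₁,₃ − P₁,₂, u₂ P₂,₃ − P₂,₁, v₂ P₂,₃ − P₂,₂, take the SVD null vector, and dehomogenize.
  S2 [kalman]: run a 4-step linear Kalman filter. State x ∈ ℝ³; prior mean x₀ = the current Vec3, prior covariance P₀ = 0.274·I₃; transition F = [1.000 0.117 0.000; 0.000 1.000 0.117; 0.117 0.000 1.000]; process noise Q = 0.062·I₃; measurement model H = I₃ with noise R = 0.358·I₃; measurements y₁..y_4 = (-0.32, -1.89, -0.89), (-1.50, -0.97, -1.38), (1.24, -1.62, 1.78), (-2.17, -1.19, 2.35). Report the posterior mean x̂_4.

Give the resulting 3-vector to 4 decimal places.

result = (-0.6911, -1.0176, 0.8369)

after S1 (triangulate): (0.8179, 1.3125, 0.1941)
after S2 (kf_track): (-0.6911, -1.0176, 0.8369)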